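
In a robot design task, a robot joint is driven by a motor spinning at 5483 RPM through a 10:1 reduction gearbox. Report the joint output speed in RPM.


omega_joint = omega_motor / N = 5483 / 10 = 548.3000

548.3000 RPM


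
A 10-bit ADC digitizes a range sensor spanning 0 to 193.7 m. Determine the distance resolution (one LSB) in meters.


res = range / 2^n = 193.7/2^10 = 193.7/1024 = 0.1892

0.1892 m


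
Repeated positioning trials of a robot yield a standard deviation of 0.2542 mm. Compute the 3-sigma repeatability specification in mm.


repeatability = 3*sigma = 3*0.2542 = 0.7626

0.7626 mm


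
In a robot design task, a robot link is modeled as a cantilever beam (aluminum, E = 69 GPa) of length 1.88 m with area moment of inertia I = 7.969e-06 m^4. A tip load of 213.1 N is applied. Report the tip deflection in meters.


delta = F*L^3/(3*E*I) = 213.1*1.88^3/(3*6.900e+10*7.969e-06)
      = 1415.9796032/1649583 = 8.5839e-04

8.5839e-04 m


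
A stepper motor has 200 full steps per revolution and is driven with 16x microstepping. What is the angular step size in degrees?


step = 360/(200*16) = 360/3200 = 0.1125

0.1125 degrees


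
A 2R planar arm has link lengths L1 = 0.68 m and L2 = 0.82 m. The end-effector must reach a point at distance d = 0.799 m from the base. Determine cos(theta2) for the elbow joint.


cos(th2) = (d^2 - L1^2 - L2^2)/(2*L1*L2) = (0.799^2 - 0.68^2 - 0.82^2)/(2*0.68*0.82) = -0.4451

-0.4451


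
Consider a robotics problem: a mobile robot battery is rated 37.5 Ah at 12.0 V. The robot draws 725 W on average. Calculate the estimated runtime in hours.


E = 37.5*12.0 = 450.0000 Wh
t = E/P = 450.0000/725 = 0.6207

0.6207 hours


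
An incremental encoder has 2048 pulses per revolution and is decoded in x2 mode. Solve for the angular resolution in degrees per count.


resolution = 360 / (PPR * 2) = 360 / 4096 = 0.0879

0.0879 degrees


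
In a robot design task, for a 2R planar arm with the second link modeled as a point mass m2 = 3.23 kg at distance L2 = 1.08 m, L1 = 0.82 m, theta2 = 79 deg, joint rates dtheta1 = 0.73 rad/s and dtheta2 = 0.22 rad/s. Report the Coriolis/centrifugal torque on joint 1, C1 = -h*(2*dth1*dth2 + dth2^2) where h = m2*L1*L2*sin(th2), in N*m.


h = m2*L1*L2*sin(th2) = 3.23*0.82*1.08*sin(79 deg) = 2.807933
C1 = -h*(2*0.73*0.22 + 0.22^2) = -2.807933*0.3696 = -1.0378

-1.0378 N*m


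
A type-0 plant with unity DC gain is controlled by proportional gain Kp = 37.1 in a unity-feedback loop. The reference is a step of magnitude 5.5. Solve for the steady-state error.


e_ss = R/(1 + Kp) = 5.5/(1 + 37.1) = 5.5/38.1000 = 0.1444

0.1444


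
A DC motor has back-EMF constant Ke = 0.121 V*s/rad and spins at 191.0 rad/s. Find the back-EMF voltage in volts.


V_emf = Ke * omega = 0.121*191.0 = 23.1110

23.1110 V


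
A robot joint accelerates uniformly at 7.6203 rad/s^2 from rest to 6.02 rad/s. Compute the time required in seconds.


t = delta_omega / alpha = 6.02 / 7.6203 = 0.7900

0.7900 s


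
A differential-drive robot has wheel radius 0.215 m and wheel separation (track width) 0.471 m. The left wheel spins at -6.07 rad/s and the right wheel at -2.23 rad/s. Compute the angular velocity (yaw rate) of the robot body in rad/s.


omega = r*(wR - wL)/L = 0.215*(-2.23 - (-6.07))/0.471 = 1.7529

1.7529 rad/s


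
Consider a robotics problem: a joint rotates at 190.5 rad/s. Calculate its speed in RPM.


RPM = 190.5 * 60/(2*pi) = 1819.1410

1819.1410 RPM


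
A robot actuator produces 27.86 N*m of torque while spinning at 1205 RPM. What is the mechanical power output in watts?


omega = 1205 * 2*pi/60 = 126.187305 rad/s
P = tau * omega = 27.86 * 126.187305 = 3515.5783

3515.5783 W


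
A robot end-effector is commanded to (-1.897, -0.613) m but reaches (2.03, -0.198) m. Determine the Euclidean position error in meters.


dx = 2.03 - (-1.897) = 3.9270, dy = -0.198 - (-0.613) = 0.4150
err = sqrt(15.421329 + 0.172225) = 3.9489

3.9489 m


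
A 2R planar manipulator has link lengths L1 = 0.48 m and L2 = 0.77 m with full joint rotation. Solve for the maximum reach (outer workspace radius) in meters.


r_max = L1 + L2 = 0.48 + 0.77 = 1.2500

1.2500 m


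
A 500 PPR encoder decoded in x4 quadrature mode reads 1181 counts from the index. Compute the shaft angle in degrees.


angle = counts * 360 / (PPR*4) = 1181 * 360 / 2000 = 212.5800

212.5800 degrees


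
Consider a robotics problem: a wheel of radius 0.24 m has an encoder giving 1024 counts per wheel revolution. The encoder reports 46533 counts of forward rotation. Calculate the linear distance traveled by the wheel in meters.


revs = 46533/1024 = 45.442383
d = revs * 2*pi*r = 45.442383 * 2*pi*0.24 = 68.5255

68.5255 m


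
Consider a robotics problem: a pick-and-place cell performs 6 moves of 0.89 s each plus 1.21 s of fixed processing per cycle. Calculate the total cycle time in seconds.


T = 6*0.89 + 1.21 = 6.5500

6.5500 s


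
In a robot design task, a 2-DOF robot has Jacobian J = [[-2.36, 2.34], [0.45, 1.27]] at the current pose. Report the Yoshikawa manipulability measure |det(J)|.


det(J) = -2.36*1.27 - (2.34)*(0.45) = -4.0502
|det(J)| = 4.0502

4.0502


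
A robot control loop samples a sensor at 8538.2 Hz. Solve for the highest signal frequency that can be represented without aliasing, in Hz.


f_max = f_s/2 = 8538.2/2 = 4269.1000

4269.1000 Hz


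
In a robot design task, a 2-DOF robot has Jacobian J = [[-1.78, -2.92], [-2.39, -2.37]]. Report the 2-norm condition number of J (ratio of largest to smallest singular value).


JJ^T eigenvalues: trace(JJ^T) = 23.0238, det(JJ^T) = det(J)^2 = 7.61870404
s_max^2 = (23.0238 + sqrt(499.62055028))/2 = 22.68799671
s_min^2 = (23.0238 - sqrt(499.62055028))/2 = 0.33580329
kappa = s_max/s_min = sqrt(22.68799671/0.33580329) = 8.2197

8.2197


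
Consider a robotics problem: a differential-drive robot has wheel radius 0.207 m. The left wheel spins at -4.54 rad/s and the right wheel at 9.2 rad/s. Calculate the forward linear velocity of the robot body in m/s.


v = r*(wR + wL)/2 = 0.207*(9.2 + -4.54)/2 = 0.4823

0.4823 m/s


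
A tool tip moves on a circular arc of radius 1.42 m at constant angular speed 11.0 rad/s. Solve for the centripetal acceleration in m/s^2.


a_c = omega^2 * r = 11.0^2 * 1.42 = 171.8200

171.8200 m/s^2


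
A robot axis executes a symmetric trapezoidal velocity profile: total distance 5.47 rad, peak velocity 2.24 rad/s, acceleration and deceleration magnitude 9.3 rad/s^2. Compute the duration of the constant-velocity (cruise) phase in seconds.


t_acc = v/a = 0.240860 s, d_acc = v^2/(2a) = 0.269763 rad each
d_cruise = 5.47 - 2*0.269763 = 4.930474 rad
t_cruise = d_cruise/v = 4.930474/2.24 = 2.2011

2.2011 s


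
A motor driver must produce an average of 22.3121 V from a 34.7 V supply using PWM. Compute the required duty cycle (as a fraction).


D = V_avg/V_supply = 22.3121/34.7 = 0.6430

0.6430


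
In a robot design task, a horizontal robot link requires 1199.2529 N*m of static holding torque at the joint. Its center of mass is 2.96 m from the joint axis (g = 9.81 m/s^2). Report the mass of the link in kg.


m = tau / (g*L) = 1199.2529 / (9.81 * 2.96) = 41.3000

41.3000 kg


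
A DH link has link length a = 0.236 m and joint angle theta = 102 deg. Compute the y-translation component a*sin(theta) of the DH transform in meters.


a*sin(theta) = 0.236*sin(102 deg) = 0.2308

0.2308 m


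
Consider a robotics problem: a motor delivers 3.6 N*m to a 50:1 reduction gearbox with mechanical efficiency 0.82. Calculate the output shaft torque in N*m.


tau_out = tau_in * N * eta = 3.6 * 50 * 0.82 = 147.6000

147.6000 N*m


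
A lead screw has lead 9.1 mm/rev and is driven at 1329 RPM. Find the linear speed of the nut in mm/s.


v = lead * (RPM/60) = 9.1*1329/60 = 201.5650

201.5650 mm/s


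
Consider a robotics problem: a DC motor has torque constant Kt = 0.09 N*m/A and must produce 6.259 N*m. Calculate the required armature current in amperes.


I = tau / Kt = 6.259/0.09 = 69.5444

69.5444 A


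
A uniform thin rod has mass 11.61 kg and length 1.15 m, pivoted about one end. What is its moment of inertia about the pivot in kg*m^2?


I = (1/3)*m*L^2 = (1/3)*11.61*1.15^2 = 5.1181

5.1181 kg*m^2


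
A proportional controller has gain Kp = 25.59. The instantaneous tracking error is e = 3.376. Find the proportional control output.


u_P = Kp * e = 25.59 * 3.376 = 86.3918

86.3918


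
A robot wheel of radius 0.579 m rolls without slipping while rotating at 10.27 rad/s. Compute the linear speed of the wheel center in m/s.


v = omega * r = 10.27 * 0.579 = 5.9463

5.9463 m/s


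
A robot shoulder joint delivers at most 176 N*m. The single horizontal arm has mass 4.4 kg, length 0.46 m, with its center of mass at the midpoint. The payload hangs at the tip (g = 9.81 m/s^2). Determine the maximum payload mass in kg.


tau_arm = m_arm*g*(L/2) = 4.4*9.81*0.46/2 = 9.9277 N*m
tau_payload = tau_max - tau_arm = 176 - 9.9277 = 166.0723
m_payload = tau_payload / (g*L) = 166.0723 / (9.81*0.46) = 36.8019

36.8019 kg


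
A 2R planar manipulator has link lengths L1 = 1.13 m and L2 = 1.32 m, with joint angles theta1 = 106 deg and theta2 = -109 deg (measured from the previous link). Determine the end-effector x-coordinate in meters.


x = L1*cos(th1) + L2*cos(th1+th2) = 1.13*cos(106 deg) + 1.32*cos(-3 deg) = 1.0067

1.0067 m


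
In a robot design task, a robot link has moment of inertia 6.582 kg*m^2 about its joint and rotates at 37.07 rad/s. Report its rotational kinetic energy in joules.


KE = (1/2)*I*omega^2 = 0.5*6.582*37.07^2 = 4522.4425

4522.4425 J


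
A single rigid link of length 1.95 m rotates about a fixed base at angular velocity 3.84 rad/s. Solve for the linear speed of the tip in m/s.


v = L*omega = 1.95 * 3.84 = 7.4880

7.4880 m/s


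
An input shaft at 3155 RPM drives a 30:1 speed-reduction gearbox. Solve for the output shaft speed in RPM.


omega_out = omega_in / N = 3155 / 30 = 105.1667

105.1667 RPM


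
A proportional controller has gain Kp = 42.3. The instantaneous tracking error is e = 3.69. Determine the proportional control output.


u_P = Kp * e = 42.3 * 3.69 = 156.0870

156.0870


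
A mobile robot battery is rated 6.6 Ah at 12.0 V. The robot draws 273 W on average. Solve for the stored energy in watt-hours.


E = capacity * V = 6.6*12.0 = 79.2000

79.2000 Wh


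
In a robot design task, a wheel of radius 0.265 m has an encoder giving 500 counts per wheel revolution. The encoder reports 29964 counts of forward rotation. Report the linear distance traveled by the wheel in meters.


revs = 29964/500 = 59.928000
d = revs * 2*pi*r = 59.928000 * 2*pi*0.265 = 99.7828

99.7828 m


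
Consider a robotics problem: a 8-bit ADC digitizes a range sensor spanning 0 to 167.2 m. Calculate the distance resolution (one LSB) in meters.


res = range / 2^n = 167.2/2^8 = 167.2/256 = 0.6531

0.6531 m


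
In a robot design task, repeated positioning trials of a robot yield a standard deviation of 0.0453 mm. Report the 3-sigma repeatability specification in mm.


repeatability = 3*sigma = 3*0.0453 = 0.1359

0.1359 mm


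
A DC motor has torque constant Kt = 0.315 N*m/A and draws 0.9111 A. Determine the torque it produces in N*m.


tau = Kt * I = 0.315*0.9111 = 0.2870

0.2870 N*m


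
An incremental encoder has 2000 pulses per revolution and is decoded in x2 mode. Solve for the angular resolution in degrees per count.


resolution = 360 / (PPR * 2) = 360 / 4000 = 0.0900

0.0900 degrees


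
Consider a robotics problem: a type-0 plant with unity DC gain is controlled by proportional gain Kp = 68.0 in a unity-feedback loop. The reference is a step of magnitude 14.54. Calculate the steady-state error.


e_ss = R/(1 + Kp) = 14.54/(1 + 68.0) = 14.54/69.0000 = 0.2107

0.2107


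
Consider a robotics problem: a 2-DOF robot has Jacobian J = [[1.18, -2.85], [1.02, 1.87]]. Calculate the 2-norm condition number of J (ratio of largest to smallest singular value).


JJ^T eigenvalues: trace(JJ^T) = 14.0522, det(JJ^T) = det(J)^2 = 26.14890496
s_max^2 = (14.0522 + sqrt(92.86870500))/2 = 11.84452051
s_min^2 = (14.0522 - sqrt(92.86870500))/2 = 2.20767949
kappa = s_max/s_min = sqrt(11.84452051/2.20767949) = 2.3163

2.3163


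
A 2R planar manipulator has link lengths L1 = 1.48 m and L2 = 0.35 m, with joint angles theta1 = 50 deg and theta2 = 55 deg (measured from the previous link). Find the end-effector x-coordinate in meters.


x = L1*cos(th1) + L2*cos(th1+th2) = 1.48*cos(50 deg) + 0.35*cos(105 deg) = 0.8607

0.8607 m


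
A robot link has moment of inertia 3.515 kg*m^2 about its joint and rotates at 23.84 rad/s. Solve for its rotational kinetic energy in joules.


KE = (1/2)*I*omega^2 = 0.5*3.515*23.84^2 = 998.8674

998.8674 J


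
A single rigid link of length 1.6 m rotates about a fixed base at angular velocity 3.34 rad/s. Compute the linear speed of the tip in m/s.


v = L*omega = 1.6 * 3.34 = 5.3440

5.3440 m/s


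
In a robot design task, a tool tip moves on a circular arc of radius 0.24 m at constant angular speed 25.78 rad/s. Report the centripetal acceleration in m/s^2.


a_c = omega^2 * r = 25.78^2 * 0.24 = 159.5060

159.5060 m/s^2


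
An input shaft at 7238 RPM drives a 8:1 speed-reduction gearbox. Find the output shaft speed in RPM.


omega_out = omega_in / N = 7238 / 8 = 904.7500

904.7500 RPM


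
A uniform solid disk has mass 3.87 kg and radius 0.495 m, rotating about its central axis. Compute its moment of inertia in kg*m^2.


I = (1/2)*m*R^2 = 0.5*3.87*0.495^2 = 0.4741

0.4741 kg*m^2


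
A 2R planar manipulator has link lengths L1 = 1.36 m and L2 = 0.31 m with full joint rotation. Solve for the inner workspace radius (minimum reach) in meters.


r_min = |L1 - L2| = |1.36 - 0.31| = 1.0500

1.0500 m


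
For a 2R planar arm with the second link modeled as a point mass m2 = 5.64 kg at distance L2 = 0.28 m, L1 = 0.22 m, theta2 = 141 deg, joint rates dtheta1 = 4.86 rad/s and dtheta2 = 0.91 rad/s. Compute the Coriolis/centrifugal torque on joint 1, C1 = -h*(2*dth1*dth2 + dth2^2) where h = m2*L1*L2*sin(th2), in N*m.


h = m2*L1*L2*sin(th2) = 5.64*0.22*0.28*sin(141 deg) = 0.218641
C1 = -h*(2*4.86*0.91 + 0.91^2) = -0.218641*9.6733 = -2.1150

-2.1150 N*m


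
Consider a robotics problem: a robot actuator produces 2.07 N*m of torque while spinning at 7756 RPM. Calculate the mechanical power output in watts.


omega = 7756 * 2*pi/60 = 812.206421 rad/s
P = tau * omega = 2.07 * 812.206421 = 1681.2673

1681.2673 W


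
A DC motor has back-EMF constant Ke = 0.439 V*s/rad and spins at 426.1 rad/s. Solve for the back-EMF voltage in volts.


V_emf = Ke * omega = 0.439*426.1 = 187.0579

187.0579 V


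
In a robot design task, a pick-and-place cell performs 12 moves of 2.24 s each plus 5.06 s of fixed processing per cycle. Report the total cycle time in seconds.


T = 12*2.24 + 5.06 = 31.9400

31.9400 s


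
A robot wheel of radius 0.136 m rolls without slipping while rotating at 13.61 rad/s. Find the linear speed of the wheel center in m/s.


v = omega * r = 13.61 * 0.136 = 1.8510

1.8510 m/s


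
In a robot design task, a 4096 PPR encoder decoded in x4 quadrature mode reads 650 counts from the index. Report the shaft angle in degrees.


angle = counts * 360 / (PPR*4) = 650 * 360 / 16384 = 14.2822

14.2822 degrees


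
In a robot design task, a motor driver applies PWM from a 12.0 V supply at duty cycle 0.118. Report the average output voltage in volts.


V_avg = V_supply * D = 12.0*0.118 = 1.4160

1.4160 V


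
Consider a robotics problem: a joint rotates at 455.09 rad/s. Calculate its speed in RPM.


RPM = 455.09 * 60/(2*pi) = 4345.7894

4345.7894 RPM


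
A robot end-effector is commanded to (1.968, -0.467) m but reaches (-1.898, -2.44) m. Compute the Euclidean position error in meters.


dx = -1.898 - (1.968) = -3.8660, dy = -2.44 - (-0.467) = -1.9730
err = sqrt(14.945956 + 3.892729) = 4.3404

4.3404 m


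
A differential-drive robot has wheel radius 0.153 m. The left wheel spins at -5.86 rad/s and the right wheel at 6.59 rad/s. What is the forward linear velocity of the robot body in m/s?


v = r*(wR + wL)/2 = 0.153*(6.59 + -5.86)/2 = 0.0558

0.0558 m/s


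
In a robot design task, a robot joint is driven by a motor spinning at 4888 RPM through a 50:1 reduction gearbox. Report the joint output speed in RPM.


omega_joint = omega_motor / N = 4888 / 50 = 97.7600

97.7600 RPM


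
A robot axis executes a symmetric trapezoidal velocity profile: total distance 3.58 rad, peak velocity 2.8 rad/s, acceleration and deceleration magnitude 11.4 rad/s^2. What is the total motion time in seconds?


t_acc = v/a = 2.8/11.4 = 0.245614 s
d_acc = v^2/(2a) = 0.343860 rad (each ramp)
d_cruise = 3.58 - 2*0.343860 = 2.892280 rad
t_cruise = 2.892280/2.8 = 1.032957 s
t_total = 2*0.245614 + 1.032957 = 1.5242

1.5242 s


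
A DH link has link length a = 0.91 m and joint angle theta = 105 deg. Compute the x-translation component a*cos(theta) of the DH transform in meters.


a*cos(theta) = 0.91*cos(105 deg) = -0.2355

-0.2355 m


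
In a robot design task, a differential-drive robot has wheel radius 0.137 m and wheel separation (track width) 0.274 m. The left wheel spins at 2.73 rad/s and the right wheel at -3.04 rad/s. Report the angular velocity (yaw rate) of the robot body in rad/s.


omega = r*(wR - wL)/L = 0.137*(-3.04 - (2.73))/0.274 = -2.8850

-2.8850 rad/s


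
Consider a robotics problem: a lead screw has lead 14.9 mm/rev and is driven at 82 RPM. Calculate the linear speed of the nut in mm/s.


v = lead * (RPM/60) = 14.9*82/60 = 20.3633

20.3633 mm/s


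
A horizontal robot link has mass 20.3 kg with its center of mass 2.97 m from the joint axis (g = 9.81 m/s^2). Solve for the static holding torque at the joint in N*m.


tau = m*g*L = 20.3 * 9.81 * 2.97 = 591.4547

591.4547 N*m


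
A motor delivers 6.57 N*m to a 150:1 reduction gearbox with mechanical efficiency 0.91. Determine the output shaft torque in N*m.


tau_out = tau_in * N * eta = 6.57 * 150 * 0.91 = 896.8050

896.8050 N*m


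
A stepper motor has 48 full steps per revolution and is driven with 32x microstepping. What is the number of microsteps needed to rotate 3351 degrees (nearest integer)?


step_size = 360/(48*32) = 360/1536 = 0.234375 deg
n = 3351/(360/1536) = 3351*1536/360 = 14297.6000 -> 14298

14298 steps


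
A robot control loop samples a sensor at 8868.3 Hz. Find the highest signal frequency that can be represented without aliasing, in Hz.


f_max = f_s/2 = 8868.3/2 = 4434.1500

4434.1500 Hz


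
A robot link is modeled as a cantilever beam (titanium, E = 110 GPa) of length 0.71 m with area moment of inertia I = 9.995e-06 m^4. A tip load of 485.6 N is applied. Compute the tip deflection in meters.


delta = F*L^3/(3*E*I) = 485.6*0.71^3/(3*1.100e+11*9.995e-06)
      = 173.8015816/3298350 = 5.2693e-05

5.2693e-05 m


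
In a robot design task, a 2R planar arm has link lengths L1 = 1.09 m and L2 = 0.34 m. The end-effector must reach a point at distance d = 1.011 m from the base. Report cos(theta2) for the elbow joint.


cos(th2) = (d^2 - L1^2 - L2^2)/(2*L1*L2) = (1.011^2 - 1.09^2 - 0.34^2)/(2*1.09*0.34) = -0.3799

-0.3799


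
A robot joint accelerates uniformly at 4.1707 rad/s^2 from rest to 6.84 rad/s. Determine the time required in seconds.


t = delta_omega / alpha = 6.84 / 4.1707 = 1.6400

1.6400 s


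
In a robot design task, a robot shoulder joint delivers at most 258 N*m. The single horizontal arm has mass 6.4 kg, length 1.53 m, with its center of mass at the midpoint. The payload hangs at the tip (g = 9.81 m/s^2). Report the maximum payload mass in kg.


tau_arm = m_arm*g*(L/2) = 6.4*9.81*1.53/2 = 48.0298 N*m
tau_payload = tau_max - tau_arm = 258 - 48.0298 = 209.9702
m_payload = tau_payload / (g*L) = 209.9702 / (9.81*1.53) = 13.9893

13.9893 kg


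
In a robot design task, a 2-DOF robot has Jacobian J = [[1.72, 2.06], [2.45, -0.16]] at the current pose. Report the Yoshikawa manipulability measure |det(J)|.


det(J) = 1.72*-0.16 - (2.06)*(2.45) = -5.3222
|det(J)| = 5.3222

5.3222


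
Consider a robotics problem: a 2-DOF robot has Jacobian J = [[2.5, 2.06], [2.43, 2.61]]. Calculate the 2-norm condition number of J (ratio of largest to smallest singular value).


JJ^T eigenvalues: trace(JJ^T) = 23.2106, det(JJ^T) = det(J)^2 = 2.30796864
s_max^2 = (23.2106 + sqrt(529.50007780))/2 = 23.11073434
s_min^2 = (23.2106 - sqrt(529.50007780))/2 = 0.09986566
kappa = s_max/s_min = sqrt(23.11073434/0.09986566) = 15.2124

15.2124


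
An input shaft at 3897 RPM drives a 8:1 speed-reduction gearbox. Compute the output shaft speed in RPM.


omega_out = omega_in / N = 3897 / 8 = 487.1250

487.1250 RPM


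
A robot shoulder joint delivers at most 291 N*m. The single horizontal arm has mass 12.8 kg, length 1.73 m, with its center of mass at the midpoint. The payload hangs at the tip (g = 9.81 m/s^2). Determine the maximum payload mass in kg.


tau_arm = m_arm*g*(L/2) = 12.8*9.81*1.73/2 = 108.6163 N*m
tau_payload = tau_max - tau_arm = 291 - 108.6163 = 182.3837
m_payload = tau_payload / (g*L) = 182.3837 / (9.81*1.73) = 10.7466

10.7466 kg


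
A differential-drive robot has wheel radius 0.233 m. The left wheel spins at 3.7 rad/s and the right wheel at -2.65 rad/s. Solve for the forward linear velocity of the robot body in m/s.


v = r*(wR + wL)/2 = 0.233*(-2.65 + 3.7)/2 = 0.1223

0.1223 m/s


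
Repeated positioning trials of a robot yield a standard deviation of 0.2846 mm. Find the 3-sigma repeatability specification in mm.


repeatability = 3*sigma = 3*0.2846 = 0.8538

0.8538 mm


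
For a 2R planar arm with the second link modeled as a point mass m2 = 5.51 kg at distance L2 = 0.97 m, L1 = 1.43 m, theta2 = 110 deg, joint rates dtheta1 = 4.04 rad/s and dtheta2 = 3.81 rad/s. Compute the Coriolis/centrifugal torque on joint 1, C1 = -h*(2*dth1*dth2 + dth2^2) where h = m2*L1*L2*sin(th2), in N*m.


h = m2*L1*L2*sin(th2) = 5.51*1.43*0.97*sin(110 deg) = 7.181996
C1 = -h*(2*4.04*3.81 + 3.81^2) = -7.181996*45.3009 = -325.3509

-325.3509 N*m


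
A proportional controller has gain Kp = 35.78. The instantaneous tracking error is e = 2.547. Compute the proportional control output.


u_P = Kp * e = 35.78 * 2.547 = 91.1317

91.1317


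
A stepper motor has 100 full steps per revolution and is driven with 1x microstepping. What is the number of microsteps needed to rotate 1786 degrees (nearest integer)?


step_size = 360/(100*1) = 360/100 = 3.600000 deg
n = 1786/(360/100) = 1786*100/360 = 496.1111 -> 496

496 steps


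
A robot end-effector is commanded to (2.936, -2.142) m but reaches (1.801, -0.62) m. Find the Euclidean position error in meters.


dx = 1.801 - (2.936) = -1.1350, dy = -0.62 - (-2.142) = 1.5220
err = sqrt(1.288225 + 2.316484) = 1.8986

1.8986 m


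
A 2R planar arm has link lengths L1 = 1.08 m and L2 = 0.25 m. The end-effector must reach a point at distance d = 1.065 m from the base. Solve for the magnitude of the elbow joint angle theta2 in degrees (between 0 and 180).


cos(th2) = (d^2 - L1^2 - L2^2)/(2*L1*L2) = (1.065^2 - 1.08^2 - 0.25^2)/(2*1.08*0.25) = -0.17532407
th2 = acos(-0.17532407) = 100.0975 deg

100.0975 degrees


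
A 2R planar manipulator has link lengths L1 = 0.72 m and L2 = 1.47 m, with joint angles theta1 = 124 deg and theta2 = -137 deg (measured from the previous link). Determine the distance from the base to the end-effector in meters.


x = L1*cos(th1) + L2*cos(th1+th2) = 1.029705
y = L1*sin(th1) + L2*sin(th1+th2) = 0.266229
d = sqrt(x^2 + y^2) = sqrt(1.060292 + 0.070878) = 1.0636

1.0636 m


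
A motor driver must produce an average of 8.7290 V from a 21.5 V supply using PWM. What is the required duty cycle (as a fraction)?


D = V_avg/V_supply = 8.7290/21.5 = 0.4060

0.4060


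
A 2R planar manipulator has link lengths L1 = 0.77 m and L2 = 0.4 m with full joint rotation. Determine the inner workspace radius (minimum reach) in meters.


r_min = |L1 - L2| = |0.77 - 0.4| = 0.3700

0.3700 m


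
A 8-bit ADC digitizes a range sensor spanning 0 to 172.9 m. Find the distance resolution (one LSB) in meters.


res = range / 2^n = 172.9/2^8 = 172.9/256 = 0.6754

0.6754 m


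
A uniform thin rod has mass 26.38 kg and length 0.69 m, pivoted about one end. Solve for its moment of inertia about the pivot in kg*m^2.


I = (1/3)*m*L^2 = (1/3)*26.38*0.69^2 = 4.1865

4.1865 kg*m^2


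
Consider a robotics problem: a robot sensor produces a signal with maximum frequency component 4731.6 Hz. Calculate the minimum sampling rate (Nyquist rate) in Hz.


f_s,min = 2*f_max = 2*4731.6 = 9463.2000

9463.2000 Hz


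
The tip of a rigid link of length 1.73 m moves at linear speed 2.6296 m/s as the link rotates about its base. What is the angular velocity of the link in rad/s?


omega = v / L = 2.6296 / 1.73 = 1.5200

1.5200 rad/s


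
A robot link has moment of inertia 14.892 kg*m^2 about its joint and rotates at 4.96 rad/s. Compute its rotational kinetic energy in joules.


KE = (1/2)*I*omega^2 = 0.5*14.892*4.96^2 = 183.1835

183.1835 J


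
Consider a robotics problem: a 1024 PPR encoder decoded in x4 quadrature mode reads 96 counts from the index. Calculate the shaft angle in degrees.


angle = counts * 360 / (PPR*4) = 96 * 360 / 4096 = 8.4375

8.4375 degrees


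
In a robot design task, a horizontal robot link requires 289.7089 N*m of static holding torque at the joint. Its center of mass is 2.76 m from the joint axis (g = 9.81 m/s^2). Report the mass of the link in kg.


m = tau / (g*L) = 289.7089 / (9.81 * 2.76) = 10.7000

10.7000 kg


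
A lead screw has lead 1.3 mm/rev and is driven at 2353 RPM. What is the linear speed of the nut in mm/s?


v = lead * (RPM/60) = 1.3*2353/60 = 50.9817

50.9817 mm/s


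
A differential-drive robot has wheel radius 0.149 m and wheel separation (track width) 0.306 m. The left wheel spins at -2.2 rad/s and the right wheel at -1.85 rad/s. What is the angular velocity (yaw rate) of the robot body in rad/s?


omega = r*(wR - wL)/L = 0.149*(-1.85 - (-2.2))/0.306 = 0.1704

0.1704 rad/s


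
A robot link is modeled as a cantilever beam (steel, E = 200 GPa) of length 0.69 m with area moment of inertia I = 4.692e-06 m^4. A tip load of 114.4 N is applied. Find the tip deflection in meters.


delta = F*L^3/(3*E*I) = 114.4*0.69^3/(3*2.000e+11*4.692e-06)
      = 37.5814296/2815200 = 1.3349e-05

1.3349e-05 m


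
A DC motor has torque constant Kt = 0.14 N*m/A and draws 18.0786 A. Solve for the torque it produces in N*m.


tau = Kt * I = 0.14*18.0786 = 2.5310

2.5310 N*m


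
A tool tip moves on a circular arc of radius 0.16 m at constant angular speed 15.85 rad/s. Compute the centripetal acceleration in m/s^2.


a_c = omega^2 * r = 15.85^2 * 0.16 = 40.1956

40.1956 m/s^2


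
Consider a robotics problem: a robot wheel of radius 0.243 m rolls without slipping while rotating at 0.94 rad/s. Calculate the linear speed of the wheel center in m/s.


v = omega * r = 0.94 * 0.243 = 0.2284

0.2284 m/s


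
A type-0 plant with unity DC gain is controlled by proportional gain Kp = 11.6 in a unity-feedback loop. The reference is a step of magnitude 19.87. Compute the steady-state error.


e_ss = R/(1 + Kp) = 19.87/(1 + 11.6) = 19.87/12.6000 = 1.5770

1.5770


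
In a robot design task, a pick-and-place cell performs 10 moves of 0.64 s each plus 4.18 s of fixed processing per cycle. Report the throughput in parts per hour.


T_cycle = 10*0.64 + 4.18 = 10.5800 s
rate = 3600/T = 340.2647

340.2647 parts/hour


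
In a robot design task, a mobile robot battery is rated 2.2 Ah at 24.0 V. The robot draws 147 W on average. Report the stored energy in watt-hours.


E = capacity * V = 2.2*24.0 = 52.8000

52.8000 Wh


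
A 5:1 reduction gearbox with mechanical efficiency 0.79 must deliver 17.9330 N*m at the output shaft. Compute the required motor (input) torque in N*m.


tau_in = tau_out / (N * eta) = 17.9330 / (5 * 0.79) = 4.5400

4.5400 N*m


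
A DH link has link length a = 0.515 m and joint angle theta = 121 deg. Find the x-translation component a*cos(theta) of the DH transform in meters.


a*cos(theta) = 0.515*cos(121 deg) = -0.2652

-0.2652 m


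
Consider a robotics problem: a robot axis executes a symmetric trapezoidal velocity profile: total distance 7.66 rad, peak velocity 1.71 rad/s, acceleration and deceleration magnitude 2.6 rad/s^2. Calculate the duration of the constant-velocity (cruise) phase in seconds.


t_acc = v/a = 0.657692 s, d_acc = v^2/(2a) = 0.562327 rad each
d_cruise = 7.66 - 2*0.562327 = 6.535346 rad
t_cruise = d_cruise/v = 6.535346/1.71 = 3.8218

3.8218 s


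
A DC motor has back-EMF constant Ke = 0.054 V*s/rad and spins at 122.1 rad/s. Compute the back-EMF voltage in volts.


V_emf = Ke * omega = 0.054*122.1 = 6.5934

6.5934 V


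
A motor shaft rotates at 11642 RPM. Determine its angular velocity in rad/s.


omega = 11642 * 2*pi/60 = 1219.1474

1219.1474 rad/s


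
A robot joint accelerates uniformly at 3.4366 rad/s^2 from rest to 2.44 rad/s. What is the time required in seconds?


t = delta_omega / alpha = 2.44 / 3.4366 = 0.7100

0.7100 s


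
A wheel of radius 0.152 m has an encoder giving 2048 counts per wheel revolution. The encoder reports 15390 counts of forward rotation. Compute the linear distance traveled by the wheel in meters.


revs = 15390/2048 = 7.514648
d = revs * 2*pi*r = 7.514648 * 2*pi*0.152 = 7.1768

7.1768 m


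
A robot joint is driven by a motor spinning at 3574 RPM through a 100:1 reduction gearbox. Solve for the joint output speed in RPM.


omega_joint = omega_motor / N = 3574 / 100 = 35.7400

35.7400 RPM


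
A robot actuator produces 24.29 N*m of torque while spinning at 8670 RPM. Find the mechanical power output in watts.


omega = 8670 * 2*pi/60 = 907.920277 rad/s
P = tau * omega = 24.29 * 907.920277 = 22053.3835

22053.3835 W


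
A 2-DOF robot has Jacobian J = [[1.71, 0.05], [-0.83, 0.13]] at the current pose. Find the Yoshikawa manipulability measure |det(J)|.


det(J) = 1.71*0.13 - (0.05)*(-0.83) = 0.2638
|det(J)| = 0.2638

0.2638


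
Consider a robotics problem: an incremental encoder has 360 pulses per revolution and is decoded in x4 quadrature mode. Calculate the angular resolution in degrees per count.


resolution = 360 / (PPR * 4) = 360 / 1440 = 0.2500

0.2500 degrees


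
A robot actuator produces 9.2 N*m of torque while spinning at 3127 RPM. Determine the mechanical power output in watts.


omega = 3127 * 2*pi/60 = 327.458674 rad/s
P = tau * omega = 9.2 * 327.458674 = 3012.6198

3012.6198 W


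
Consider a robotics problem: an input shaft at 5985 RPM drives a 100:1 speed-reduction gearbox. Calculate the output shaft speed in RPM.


omega_out = omega_in / N = 5985 / 100 = 59.8500

59.8500 RPM


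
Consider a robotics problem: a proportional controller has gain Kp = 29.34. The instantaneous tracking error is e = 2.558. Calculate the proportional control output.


u_P = Kp * e = 29.34 * 2.558 = 75.0517

75.0517


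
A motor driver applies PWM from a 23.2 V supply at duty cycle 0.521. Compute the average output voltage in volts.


V_avg = V_supply * D = 23.2*0.521 = 12.0872

12.0872 V


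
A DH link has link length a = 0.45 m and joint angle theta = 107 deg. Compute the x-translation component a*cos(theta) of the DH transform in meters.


a*cos(theta) = 0.45*cos(107 deg) = -0.1316

-0.1316 m


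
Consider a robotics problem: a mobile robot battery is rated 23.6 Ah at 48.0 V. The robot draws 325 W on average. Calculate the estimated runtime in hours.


E = 23.6*48.0 = 1132.8000 Wh
t = E/P = 1132.8000/325 = 3.4855

3.4855 hours


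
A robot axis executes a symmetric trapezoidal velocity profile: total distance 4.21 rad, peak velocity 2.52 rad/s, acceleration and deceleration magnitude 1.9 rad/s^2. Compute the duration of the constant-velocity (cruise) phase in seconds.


t_acc = v/a = 1.326316 s, d_acc = v^2/(2a) = 1.671158 rad each
d_cruise = 4.21 - 2*1.671158 = 0.867684 rad
t_cruise = d_cruise/v = 0.867684/2.52 = 0.3443

0.3443 s


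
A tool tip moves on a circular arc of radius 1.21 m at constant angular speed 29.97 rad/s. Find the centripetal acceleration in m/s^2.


a_c = omega^2 * r = 29.97^2 * 1.21 = 1086.8231

1086.8231 m/s^2


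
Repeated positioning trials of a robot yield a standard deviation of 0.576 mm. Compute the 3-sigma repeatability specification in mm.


repeatability = 3*sigma = 3*0.576 = 1.7280

1.7280 mm


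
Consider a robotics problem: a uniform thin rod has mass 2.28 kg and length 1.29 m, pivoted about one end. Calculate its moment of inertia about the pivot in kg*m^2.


I = (1/3)*m*L^2 = (1/3)*2.28*1.29^2 = 1.2647

1.2647 kg*m^2


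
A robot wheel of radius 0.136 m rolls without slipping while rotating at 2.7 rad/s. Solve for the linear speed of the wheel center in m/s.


v = omega * r = 2.7 * 0.136 = 0.3672

0.3672 m/s


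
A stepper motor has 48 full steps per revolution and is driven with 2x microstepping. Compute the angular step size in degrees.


step = 360/(48*2) = 360/96 = 3.7500

3.7500 degrees


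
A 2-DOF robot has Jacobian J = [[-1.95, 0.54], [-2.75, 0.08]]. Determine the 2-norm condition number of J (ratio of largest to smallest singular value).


JJ^T eigenvalues: trace(JJ^T) = 11.6630, det(JJ^T) = det(J)^2 = 1.76624100
s_max^2 = (11.6630 + sqrt(128.96060500))/2 = 11.50954115
s_min^2 = (11.6630 - sqrt(128.96060500))/2 = 0.15345885
kappa = s_max/s_min = sqrt(11.50954115/0.15345885) = 8.6603

8.6603


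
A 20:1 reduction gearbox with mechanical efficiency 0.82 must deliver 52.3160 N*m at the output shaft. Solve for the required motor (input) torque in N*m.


tau_in = tau_out / (N * eta) = 52.3160 / (20 * 0.82) = 3.1900

3.1900 N*m


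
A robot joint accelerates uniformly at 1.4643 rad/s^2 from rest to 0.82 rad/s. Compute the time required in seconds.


t = delta_omega / alpha = 0.82 / 1.4643 = 0.5600

0.5600 s


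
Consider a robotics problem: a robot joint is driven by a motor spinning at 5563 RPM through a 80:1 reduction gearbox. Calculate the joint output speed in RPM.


omega_joint = omega_motor / N = 5563 / 80 = 69.5375

69.5375 RPM


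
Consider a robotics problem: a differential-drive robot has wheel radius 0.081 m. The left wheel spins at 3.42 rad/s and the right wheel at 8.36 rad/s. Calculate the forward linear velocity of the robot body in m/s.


v = r*(wR + wL)/2 = 0.081*(8.36 + 3.42)/2 = 0.4771

0.4771 m/s


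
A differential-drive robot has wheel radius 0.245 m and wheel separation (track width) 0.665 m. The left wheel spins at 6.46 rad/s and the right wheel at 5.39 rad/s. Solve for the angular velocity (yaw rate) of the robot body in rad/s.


omega = r*(wR - wL)/L = 0.245*(5.39 - (6.46))/0.665 = -0.3942

-0.3942 rad/s


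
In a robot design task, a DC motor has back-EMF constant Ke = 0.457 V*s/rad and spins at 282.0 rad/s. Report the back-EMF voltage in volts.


V_emf = Ke * omega = 0.457*282.0 = 128.8740

128.8740 V


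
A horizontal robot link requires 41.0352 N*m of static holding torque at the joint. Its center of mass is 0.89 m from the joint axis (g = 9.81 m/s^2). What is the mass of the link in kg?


m = tau / (g*L) = 41.0352 / (9.81 * 0.89) = 4.7000

4.7000 kg


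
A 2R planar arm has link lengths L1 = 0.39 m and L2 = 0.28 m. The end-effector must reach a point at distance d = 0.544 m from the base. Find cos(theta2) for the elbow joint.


cos(th2) = (d^2 - L1^2 - L2^2)/(2*L1*L2) = (0.544^2 - 0.39^2 - 0.28^2)/(2*0.39*0.28) = 0.2996

0.2996


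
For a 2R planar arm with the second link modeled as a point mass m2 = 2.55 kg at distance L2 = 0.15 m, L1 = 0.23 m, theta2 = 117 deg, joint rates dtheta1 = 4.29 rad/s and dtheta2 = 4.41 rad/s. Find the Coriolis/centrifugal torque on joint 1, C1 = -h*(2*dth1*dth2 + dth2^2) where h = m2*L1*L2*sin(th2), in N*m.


h = m2*L1*L2*sin(th2) = 2.55*0.23*0.15*sin(117 deg) = 0.078386
C1 = -h*(2*4.29*4.41 + 4.41^2) = -0.078386*57.2859 = -4.4904

-4.4904 N*m


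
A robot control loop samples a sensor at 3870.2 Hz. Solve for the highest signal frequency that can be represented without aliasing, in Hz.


f_max = f_s/2 = 3870.2/2 = 1935.1000

1935.1000 Hz


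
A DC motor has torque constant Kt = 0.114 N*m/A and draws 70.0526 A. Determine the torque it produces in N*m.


tau = Kt * I = 0.114*70.0526 = 7.9860

7.9860 N*m


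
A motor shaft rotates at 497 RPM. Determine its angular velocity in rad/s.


omega = 497 * 2*pi/60 = 52.0457

52.0457 rad/s


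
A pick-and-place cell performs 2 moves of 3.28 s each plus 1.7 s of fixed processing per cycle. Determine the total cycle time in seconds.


T = 2*3.28 + 1.7 = 8.2600

8.2600 s


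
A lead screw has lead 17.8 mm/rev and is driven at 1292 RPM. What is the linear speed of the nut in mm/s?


v = lead * (RPM/60) = 17.8*1292/60 = 383.2933

383.2933 mm/s


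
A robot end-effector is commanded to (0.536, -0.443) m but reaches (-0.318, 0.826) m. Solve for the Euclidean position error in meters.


dx = -0.318 - (0.536) = -0.8540, dy = 0.826 - (-0.443) = 1.2690
err = sqrt(0.729316 + 1.610361) = 1.5296

1.5296 m


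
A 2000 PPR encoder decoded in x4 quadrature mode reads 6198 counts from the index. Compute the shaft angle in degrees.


angle = counts * 360 / (PPR*4) = 6198 * 360 / 8000 = 278.9100

278.9100 degrees


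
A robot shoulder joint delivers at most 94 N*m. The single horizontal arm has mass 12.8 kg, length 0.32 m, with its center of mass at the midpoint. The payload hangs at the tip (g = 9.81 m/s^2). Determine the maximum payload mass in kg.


tau_arm = m_arm*g*(L/2) = 12.8*9.81*0.32/2 = 20.0909 N*m
tau_payload = tau_max - tau_arm = 94 - 20.0909 = 73.9091
m_payload = tau_payload / (g*L) = 73.9091 / (9.81*0.32) = 23.5439

23.5439 kg


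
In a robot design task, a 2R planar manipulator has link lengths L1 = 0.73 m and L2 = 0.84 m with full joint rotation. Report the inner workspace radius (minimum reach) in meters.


r_min = |L1 - L2| = |0.73 - 0.84| = 0.1100

0.1100 m


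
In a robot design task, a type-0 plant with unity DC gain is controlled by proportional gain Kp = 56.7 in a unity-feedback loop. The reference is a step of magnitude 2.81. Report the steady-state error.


e_ss = R/(1 + Kp) = 2.81/(1 + 56.7) = 2.81/57.7000 = 0.0487

0.0487


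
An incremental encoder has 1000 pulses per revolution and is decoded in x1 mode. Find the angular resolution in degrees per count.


resolution = 360 / (PPR * 1) = 360 / 1000 = 0.3600

0.3600 degrees


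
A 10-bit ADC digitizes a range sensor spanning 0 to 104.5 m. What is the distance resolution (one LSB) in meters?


res = range / 2^n = 104.5/2^10 = 104.5/1024 = 0.1021

0.1021 m


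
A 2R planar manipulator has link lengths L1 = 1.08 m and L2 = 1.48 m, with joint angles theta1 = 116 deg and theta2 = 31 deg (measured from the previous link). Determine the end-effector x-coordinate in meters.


x = L1*cos(th1) + L2*cos(th1+th2) = 1.08*cos(116 deg) + 1.48*cos(147 deg) = -1.7147

-1.7147 m


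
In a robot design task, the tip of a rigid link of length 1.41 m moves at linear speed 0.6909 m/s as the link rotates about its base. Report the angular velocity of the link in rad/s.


omega = v / L = 0.6909 / 1.41 = 0.4900

0.4900 rad/s


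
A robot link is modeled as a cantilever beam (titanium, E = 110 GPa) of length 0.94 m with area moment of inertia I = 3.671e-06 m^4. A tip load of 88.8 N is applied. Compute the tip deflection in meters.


delta = F*L^3/(3*E*I) = 88.8*0.94^3/(3*1.100e+11*3.671e-06)
      = 73.7558592/1211430 = 6.0883e-05

6.0883e-05 m
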